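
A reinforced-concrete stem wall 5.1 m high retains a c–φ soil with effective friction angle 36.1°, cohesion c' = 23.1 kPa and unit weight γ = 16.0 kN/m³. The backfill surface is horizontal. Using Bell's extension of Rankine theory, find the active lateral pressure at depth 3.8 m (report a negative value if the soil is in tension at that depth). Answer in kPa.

K_a = (1 − sin φ)/(1 + sin φ) = 0.2585.
σ_a = K_a γ z − 2c√K_a = 0.2585×16.0×3.8 − 2×23.1×0.5084 = -7.773 kPa.

-7.77 kPa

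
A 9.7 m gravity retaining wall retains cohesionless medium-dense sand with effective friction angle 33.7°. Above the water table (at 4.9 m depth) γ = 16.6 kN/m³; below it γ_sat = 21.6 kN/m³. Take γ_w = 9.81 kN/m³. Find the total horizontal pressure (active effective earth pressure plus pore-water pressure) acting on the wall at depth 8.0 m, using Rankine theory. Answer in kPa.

K_a = (1 − sin φ)/(1 + sin φ) = 0.2863.
γ' = 21.6 − 9.81 = 11.79 kN/m³.
Effective vertical stress at 8.0 m: σ'_v = 16.6×4.9 + 11.79×3.10 = 117.9 kPa.
σ'_h = K_a σ'_v = 0.2863 × 117.9 = 33.75 kPa; u = γ_w × 3.10 = 30.41 kPa.
Total σ_h = 33.75 + 30.41 = 64.16 kPa.

64.2 kPa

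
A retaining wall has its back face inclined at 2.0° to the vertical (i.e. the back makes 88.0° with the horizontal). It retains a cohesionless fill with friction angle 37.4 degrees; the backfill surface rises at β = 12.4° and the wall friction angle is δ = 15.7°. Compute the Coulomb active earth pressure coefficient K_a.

K_a = sin²(α+φ) / [sin²α · sin(α−δ) · (1 + √{sin(φ+δ)sin(φ−β) / (sin(α−δ)sin(α+β))})²].
With α = 88.0°, φ = 37.4°, δ = 15.7°, β = 12.4°: K_a = 0.2726.

0.273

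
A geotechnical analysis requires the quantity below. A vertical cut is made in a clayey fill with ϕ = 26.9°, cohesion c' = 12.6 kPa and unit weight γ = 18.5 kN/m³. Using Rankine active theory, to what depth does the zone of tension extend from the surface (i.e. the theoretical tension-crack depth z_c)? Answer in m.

2.22 m

K_a = tan²(45° − 26.9°/2) = 0.3770; √K_a = 0.6140.
The active pressure is zero where K_a γ z = 2c√K_a, so z_c = 2c/(γ√K_a) = 2×12.6/(18.5×0.6140) = 2.218 m.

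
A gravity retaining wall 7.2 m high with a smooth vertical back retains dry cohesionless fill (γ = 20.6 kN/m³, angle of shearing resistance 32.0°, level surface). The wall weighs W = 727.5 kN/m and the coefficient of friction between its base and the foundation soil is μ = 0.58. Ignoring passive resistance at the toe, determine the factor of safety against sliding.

K_a = tan²(45° − 32.0°/2) = 0.3073.
P_a = ½K_aγH² = 0.5×0.3073×20.6×7.2² = 164.1 kN/m, acting at H/3 = 2.400 m above the base.
FS_sliding = μW / P_a = 0.58×727.5 / 164.1 = 2.572.

2.57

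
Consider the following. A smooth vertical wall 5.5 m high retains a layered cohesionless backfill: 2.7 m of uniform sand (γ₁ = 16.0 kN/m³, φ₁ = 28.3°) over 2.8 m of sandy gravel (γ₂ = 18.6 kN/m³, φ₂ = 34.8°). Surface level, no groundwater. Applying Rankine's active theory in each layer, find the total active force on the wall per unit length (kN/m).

73.8 kN/m

K_a1 = tan²(45°−28.3°/2) = 0.3568; K_a2 = tan²(45°−34.8°/2) = 0.2733.
Layer 1: σ at base = K_a1 γ₁ h₁ = 15.41 kPa; P₁ = ½×15.41×2.7 = 20.81.
Layer 2: σ_v at top = γ₁h₁ = 43.20; σ_h top = K_a2×43.20 = 11.81; σ_h base = K_a2×(43.20+18.6×2.8) = 26.04.
P₂ = ½(11.81+26.04)×2.8 = 52.99. Total P_a = 20.81+52.99 = 73.79 kN/m.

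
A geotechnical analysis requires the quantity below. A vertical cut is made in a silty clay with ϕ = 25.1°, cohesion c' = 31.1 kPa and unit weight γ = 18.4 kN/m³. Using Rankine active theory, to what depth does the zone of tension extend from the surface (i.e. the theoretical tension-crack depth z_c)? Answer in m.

K_a = tan²(45° − 25.1°/2) = 0.4043; √K_a = 0.6358.
The active pressure is zero where K_a γ z = 2c√K_a, so z_c = 2c/(γ√K_a) = 2×31.1/(18.4×0.6358) = 5.316 m.

5.32 m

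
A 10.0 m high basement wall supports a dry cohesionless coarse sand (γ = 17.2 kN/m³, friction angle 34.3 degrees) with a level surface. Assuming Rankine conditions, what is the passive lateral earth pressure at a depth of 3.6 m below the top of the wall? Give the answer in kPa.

222 kPa

K_p = (1 + sin φ)/(1 − sin φ) = 3.582.
σ_h = K_p γ z = 3.582 × 17.2 × 3.6 = 221.8 kPa.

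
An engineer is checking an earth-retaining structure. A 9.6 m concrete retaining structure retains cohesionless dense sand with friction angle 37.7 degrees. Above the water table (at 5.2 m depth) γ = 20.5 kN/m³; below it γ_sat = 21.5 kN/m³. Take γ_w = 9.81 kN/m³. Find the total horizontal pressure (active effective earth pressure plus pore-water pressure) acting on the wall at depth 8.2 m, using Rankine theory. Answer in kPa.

63.6 kPa

K_a = (1 − sin φ)/(1 + sin φ) = 0.2411.
γ' = 21.5 − 9.81 = 11.69 kN/m³.
Effective vertical stress at 8.2 m: σ'_v = 20.5×5.2 + 11.69×3.00 = 141.7 kPa.
σ'_h = K_a σ'_v = 0.2411 × 141.7 = 34.15 kPa; u = γ_w × 3.00 = 29.43 kPa.
Total σ_h = 34.15 + 29.43 = 63.58 kPa.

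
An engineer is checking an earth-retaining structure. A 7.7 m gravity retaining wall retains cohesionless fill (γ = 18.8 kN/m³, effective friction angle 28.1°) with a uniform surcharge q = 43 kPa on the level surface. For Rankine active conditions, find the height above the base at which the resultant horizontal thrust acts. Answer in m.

3.04 m

K_a = 0.3596.
Triangular part P₁ = ½K_aγH² = 200.4 at H/3 = 2.567 m; rectangular part P₂ = K_a q H = 119.1 at H/2 = 3.850 m.
ȳ = (P₁·2.567 + P₂·3.850)/(P₁+P₂) = 3.045 m.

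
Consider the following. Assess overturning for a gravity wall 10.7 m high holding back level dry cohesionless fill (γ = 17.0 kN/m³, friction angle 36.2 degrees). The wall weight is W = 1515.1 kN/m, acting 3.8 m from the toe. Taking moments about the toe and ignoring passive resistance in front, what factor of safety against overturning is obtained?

6.44

K_a = tan²(45° − 36.2°/2) = 0.2574.
P_a = ½K_aγH² = 0.5×0.2574×17.0×10.7² = 250.5 kN/m, acting at H/3 = 3.567 m above the base.
Overturning moment M_o = P_a × H/3 = 250.5 × 3.567 = 893.4.
Resisting moment M_r = W × 3.8 = 1515.1 × 3.8 = 5757.
FS_overturning = M_r/M_o = 5757/893.4 = 6.445.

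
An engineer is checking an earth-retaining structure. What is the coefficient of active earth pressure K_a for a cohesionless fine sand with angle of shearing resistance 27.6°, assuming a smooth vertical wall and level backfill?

0.367

K_a = tan²(45° − φ/2) = tan²(31.20°) = 0.3668.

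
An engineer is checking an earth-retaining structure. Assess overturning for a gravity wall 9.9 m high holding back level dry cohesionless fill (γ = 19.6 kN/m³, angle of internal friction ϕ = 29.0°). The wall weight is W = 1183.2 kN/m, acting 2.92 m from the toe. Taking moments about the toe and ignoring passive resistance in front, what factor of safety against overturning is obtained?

K_a = tan²(45° − 29.0°/2) = 0.3470.
P_a = ½K_aγH² = 0.5×0.3470×19.6×9.9² = 333.3 kN/m, acting at H/3 = 3.300 m above the base.
Overturning moment M_o = P_a × H/3 = 333.3 × 3.300 = 1100.
Resisting moment M_r = W × 2.92 = 1183.2 × 2.92 = 3455.
FS_overturning = M_r/M_o = 3455/1100 = 3.141.

3.14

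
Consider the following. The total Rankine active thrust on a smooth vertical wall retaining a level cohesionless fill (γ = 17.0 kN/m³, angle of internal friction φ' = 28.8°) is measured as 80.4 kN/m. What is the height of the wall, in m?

5.20 m

K_a = 0.3498. P_a = ½ K_a γ H² ⇒ H = √(2P_a/(K_a γ)).
H = √(2×80.4/(0.3498×17.0)) = 5.200 m.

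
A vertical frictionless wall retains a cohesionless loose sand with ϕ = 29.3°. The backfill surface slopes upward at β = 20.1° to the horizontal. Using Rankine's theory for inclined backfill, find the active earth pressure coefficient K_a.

0.431

K_a = cos β · (cos β − √(cos²β − cos²φ)) / (cos β + √(cos²β − cos²φ)).
cos β = 0.9391, cos φ = 0.8721, √(cos²β − cos²φ) = 0.3484.
K_a = 0.9391 × (0.9391 − 0.3484)/(0.9391 + 0.3484) = 0.4308.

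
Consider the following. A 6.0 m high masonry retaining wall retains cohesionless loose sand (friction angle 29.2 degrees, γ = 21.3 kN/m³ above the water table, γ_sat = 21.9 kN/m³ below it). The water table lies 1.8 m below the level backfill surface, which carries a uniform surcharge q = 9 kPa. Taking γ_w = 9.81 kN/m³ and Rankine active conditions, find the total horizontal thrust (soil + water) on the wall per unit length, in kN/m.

K_a = tan²(45° − φ/2) = 0.3442.
γ' = 21.9 − 9.81 = 12.09 kN/m³. h₂ = H − d_w = 4.2 m.
σ'_h: at surface K_a·q = 3.098; at WT K_a(q+γd_w) = 16.30; at base K_a(q+γd_w+γ'h₂) = 33.77 kPa.
P₁ = ½(3.098+16.30)×1.8 = 17.45; P₂ = ½(16.30+33.77)×4.2 = 105.1; P_w = ½γ_w h₂² = 86.52.
Total = 17.45+105.1+86.52 = 209.1 kN/m.

209 kN/m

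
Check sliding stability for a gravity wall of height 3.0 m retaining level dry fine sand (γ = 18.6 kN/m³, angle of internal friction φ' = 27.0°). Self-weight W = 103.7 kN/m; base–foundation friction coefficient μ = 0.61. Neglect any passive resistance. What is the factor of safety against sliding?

K_a = tan²(45° − 27.0°/2) = 0.3755.
P_a = ½K_aγH² = 0.5×0.3755×18.6×3.0² = 31.43 kN/m, acting at H/3 = 1.000 m above the base.
FS_sliding = μW / P_a = 0.61×103.7 / 31.43 = 2.013.

2.01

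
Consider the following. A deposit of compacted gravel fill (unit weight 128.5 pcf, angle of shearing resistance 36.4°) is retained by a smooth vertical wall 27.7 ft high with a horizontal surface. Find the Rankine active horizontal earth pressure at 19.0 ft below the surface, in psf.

K_a = (1 − sin φ)/(1 + sin φ) = 0.2552.
σ_h = K_a γ z = 0.2552 × 128.5 × 19.0 = 623.0 psf.

623 psf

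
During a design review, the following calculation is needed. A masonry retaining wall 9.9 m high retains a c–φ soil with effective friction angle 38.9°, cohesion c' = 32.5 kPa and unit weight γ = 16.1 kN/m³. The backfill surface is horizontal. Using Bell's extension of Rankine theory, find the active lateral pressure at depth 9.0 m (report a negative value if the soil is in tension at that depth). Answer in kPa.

K_a = (1 − sin φ)/(1 + sin φ) = 0.2285.
σ_a = K_a γ z − 2c√K_a = 0.2285×16.1×9.0 − 2×32.5×0.4780 = 2.041 kPa.

2.04 kPa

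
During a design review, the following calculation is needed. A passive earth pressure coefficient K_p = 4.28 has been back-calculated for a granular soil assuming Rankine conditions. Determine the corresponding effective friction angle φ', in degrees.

38.4°

K_p = (1+sin φ)/(1−sin φ) ⇒ sin φ = (K_p − 1)/(K_p + 1) = 0.6212.
φ = arcsin(0.6212) = 38.40°.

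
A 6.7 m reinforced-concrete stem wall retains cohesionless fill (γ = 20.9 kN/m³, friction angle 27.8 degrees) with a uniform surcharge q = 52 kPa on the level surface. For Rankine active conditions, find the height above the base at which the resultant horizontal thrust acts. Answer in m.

2.71 m

K_a = 0.3639.
Triangular part P₁ = ½K_aγH² = 170.7 at H/3 = 2.233 m; rectangular part P₂ = K_a q H = 126.8 at H/2 = 3.350 m.
ȳ = (P₁·2.233 + P₂·3.350)/(P₁+P₂) = 2.709 m.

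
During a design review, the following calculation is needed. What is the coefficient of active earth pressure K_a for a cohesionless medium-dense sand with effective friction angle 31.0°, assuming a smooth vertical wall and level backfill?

K_a = (1 − sin φ)/(1 + sin φ) = (1 − sin 31.0°)/(1 + sin 31.0°) = 0.3201.

0.320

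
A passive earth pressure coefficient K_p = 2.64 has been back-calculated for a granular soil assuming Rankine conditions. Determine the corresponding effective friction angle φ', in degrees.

K_p = (1+sin φ)/(1−sin φ) ⇒ sin φ = (K_p − 1)/(K_p + 1) = 0.4505.
φ = arcsin(0.4505) = 26.78°.

26.8°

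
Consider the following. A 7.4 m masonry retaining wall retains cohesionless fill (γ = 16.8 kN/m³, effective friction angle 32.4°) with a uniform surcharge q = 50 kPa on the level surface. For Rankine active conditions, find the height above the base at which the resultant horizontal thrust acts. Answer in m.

3.02 m

K_a = 0.3022.
Triangular part P₁ = ½K_aγH² = 139.0 at H/3 = 2.467 m; rectangular part P₂ = K_a q H = 111.8 at H/2 = 3.700 m.
ȳ = (P₁·2.467 + P₂·3.700)/(P₁+P₂) = 3.016 m.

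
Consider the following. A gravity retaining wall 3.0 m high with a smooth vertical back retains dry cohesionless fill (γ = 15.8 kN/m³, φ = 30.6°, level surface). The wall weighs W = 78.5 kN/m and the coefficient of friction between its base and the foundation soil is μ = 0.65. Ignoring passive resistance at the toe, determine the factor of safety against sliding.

2.21

K_a = tan²(45° − 30.6°/2) = 0.3253.
P_a = ½K_aγH² = 0.5×0.3253×15.8×3.0² = 23.13 kN/m, acting at H/3 = 1.000 m above the base.
FS_sliding = μW / P_a = 0.65×78.5 / 23.13 = 2.206.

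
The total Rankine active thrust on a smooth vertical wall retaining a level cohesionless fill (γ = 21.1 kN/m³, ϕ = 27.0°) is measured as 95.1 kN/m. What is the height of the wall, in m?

4.90 m

K_a = 0.3755. P_a = ½ K_a γ H² ⇒ H = √(2P_a/(K_a γ)).
H = √(2×95.1/(0.3755×21.1)) = 4.899 m.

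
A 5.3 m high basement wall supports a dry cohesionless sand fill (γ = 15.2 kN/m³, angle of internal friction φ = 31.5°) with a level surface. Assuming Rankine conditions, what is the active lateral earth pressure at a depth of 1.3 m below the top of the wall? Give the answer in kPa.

K_a = (1 − sin φ)/(1 + sin φ) = 0.3136.
σ_h = K_a γ z = 0.3136 × 15.2 × 1.3 = 6.197 kPa.

6.20 kPa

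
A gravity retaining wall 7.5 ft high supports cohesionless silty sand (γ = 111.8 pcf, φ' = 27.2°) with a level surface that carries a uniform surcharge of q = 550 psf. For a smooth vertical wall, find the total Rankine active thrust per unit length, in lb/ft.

2710 lb/ft

K_a = tan²(45° − φ/2) = 0.3726.
Soil triangle: ½ K_a γ H² = 0.5×0.3726×111.8×7.5² = 1172 lb/ft.
Surcharge rectangle: K_a q H = 0.3726×550×7.5 = 1537 lb/ft.
Total = 1172 + 1537 = 2709 lb/ft.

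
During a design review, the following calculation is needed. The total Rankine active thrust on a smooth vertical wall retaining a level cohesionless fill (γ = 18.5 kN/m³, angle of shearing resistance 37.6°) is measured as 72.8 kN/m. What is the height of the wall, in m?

5.70 m

K_a = 0.2421. P_a = ½ K_a γ H² ⇒ H = √(2P_a/(K_a γ)).
H = √(2×72.8/(0.2421×18.5)) = 5.701 m.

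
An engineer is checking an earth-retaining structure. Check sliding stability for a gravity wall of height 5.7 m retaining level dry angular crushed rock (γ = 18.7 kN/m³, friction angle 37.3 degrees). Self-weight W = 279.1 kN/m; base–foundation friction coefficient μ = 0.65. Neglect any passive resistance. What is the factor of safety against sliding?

K_a = tan²(45° − 37.3°/2) = 0.2453.
P_a = ½K_aγH² = 0.5×0.2453×18.7×5.7² = 74.53 kN/m, acting at H/3 = 1.900 m above the base.
FS_sliding = μW / P_a = 0.65×279.1 / 74.53 = 2.434.

2.43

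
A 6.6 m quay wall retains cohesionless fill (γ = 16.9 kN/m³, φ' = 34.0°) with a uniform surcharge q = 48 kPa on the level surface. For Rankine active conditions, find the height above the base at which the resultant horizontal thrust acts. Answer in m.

K_a = 0.2827.
Triangular part P₁ = ½K_aγH² = 104.1 at H/3 = 2.200 m; rectangular part P₂ = K_a q H = 89.56 at H/2 = 3.300 m.
ȳ = (P₁·2.200 + P₂·3.300)/(P₁+P₂) = 2.709 m.

2.71 m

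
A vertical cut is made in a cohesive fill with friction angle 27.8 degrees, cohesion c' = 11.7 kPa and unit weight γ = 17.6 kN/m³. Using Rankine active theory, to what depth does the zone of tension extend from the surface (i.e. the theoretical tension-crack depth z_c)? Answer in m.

K_a = tan²(45° − 27.8°/2) = 0.3639; √K_a = 0.6032.
The active pressure is zero where K_a γ z = 2c√K_a, so z_c = 2c/(γ√K_a) = 2×11.7/(17.6×0.6032) = 2.204 m.

2.20 m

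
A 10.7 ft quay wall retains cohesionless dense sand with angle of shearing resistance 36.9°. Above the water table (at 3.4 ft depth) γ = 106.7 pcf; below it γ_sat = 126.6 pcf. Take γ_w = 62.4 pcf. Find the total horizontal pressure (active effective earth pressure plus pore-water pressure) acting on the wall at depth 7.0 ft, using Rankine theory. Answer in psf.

K_a = (1 − sin φ)/(1 + sin φ) = 0.2497.
γ' = 126.6 − 62.4 = 64.20 pcf.
Effective vertical stress at 7.0 ft: σ'_v = 106.7×3.4 + 64.20×3.60 = 593.9 psf.
σ'_h = K_a σ'_v = 0.2497 × 593.9 = 148.3 psf; u = γ_w × 3.60 = 224.6 psf.
Total σ_h = 148.3 + 224.6 = 372.9 psf.

373 psf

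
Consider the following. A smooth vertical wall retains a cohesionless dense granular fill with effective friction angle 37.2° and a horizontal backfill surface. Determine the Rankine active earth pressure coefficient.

K_a = tan²(45° − φ/2) = tan²(26.40°) = 0.2464.

0.246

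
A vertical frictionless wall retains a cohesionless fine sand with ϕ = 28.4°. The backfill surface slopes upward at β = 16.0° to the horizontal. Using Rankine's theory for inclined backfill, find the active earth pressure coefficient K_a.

K_a = cos β · (cos β − √(cos²β − cos²φ)) / (cos β + √(cos²β − cos²φ)).
cos β = 0.9613, cos φ = 0.8796, √(cos²β − cos²φ) = 0.3876.
K_a = 0.9613 × (0.9613 − 0.3876)/(0.9613 + 0.3876) = 0.4088.

0.409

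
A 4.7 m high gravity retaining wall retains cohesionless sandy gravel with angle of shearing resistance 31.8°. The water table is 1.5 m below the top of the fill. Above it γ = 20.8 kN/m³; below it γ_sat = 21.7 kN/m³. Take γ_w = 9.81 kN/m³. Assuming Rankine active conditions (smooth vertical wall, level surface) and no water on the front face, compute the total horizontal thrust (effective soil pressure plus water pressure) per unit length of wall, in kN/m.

K_a = tan²(45° − φ/2) = 0.3098.
γ' = 21.7 − 9.81 = 11.89 kN/m³. Depth below WT = 3.2 m.
σ'_h at WT = K_a γ d_w = 9.666 kPa; at base = 9.666 + K_a γ' × 3.2 = 21.45 kPa.
P₁ (0–1.5 m) = ½×9.666×1.5 = 7.249. P₂ (1.5–4.7 m) = ½(9.666+21.45)×3.2 = 49.79.
P_w = ½ γ_w h₂² = 0.5×9.81×3.2² = 50.23. Total = 7.249+49.79+50.23 = 107.3 kN/m.

107 kN/m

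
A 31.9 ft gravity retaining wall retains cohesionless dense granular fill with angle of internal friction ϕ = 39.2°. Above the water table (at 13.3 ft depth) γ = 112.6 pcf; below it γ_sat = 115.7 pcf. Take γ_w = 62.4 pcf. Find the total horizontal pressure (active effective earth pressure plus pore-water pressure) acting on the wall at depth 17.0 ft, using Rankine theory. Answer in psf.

K_a = (1 − sin φ)/(1 + sin φ) = 0.2255.
γ' = 115.7 − 62.4 = 53.30 pcf.
Effective vertical stress at 17.0 ft: σ'_v = 112.6×13.3 + 53.30×3.70 = 1695 psf.
σ'_h = K_a σ'_v = 0.2255 × 1695 = 382.1 psf; u = γ_w × 3.70 = 230.9 psf.
Total σ_h = 382.1 + 230.9 = 613.0 psf.

613 psf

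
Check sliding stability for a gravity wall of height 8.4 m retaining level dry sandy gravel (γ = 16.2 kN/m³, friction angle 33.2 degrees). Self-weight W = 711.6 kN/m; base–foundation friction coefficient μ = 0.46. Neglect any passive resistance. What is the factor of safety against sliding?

K_a = tan²(45° − 33.2°/2) = 0.2924.
P_a = ½K_aγH² = 0.5×0.2924×16.2×8.4² = 167.1 kN/m, acting at H/3 = 2.800 m above the base.
FS_sliding = μW / P_a = 0.46×711.6 / 167.1 = 1.959.

1.96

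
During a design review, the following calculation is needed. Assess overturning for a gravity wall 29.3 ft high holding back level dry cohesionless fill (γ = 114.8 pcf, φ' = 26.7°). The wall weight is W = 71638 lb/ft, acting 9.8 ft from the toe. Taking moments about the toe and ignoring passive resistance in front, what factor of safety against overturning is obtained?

K_a = tan²(45° − 26.7°/2) = 0.3800.
P_a = ½K_aγH² = 0.5×0.3800×114.8×29.3² = 18720 lb/ft, acting at H/3 = 9.767 ft above the base.
Overturning moment M_o = P_a × H/3 = 18720 × 9.767 = 182900.
Resisting moment M_r = W × 9.8 = 71638 × 9.8 = 702100.
FS_overturning = M_r/M_o = 702100/182900 = 3.839.

3.84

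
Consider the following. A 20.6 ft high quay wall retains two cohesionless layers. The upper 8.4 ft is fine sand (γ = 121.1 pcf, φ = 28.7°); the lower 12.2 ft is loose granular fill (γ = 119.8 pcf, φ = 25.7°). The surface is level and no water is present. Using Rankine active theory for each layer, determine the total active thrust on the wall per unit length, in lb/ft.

9920 lb/ft

K_a1 = tan²(45°−28.7°/2) = 0.3511; K_a2 = tan²(45°−25.7°/2) = 0.3950.
Layer 1: σ at base = K_a1 γ₁ h₁ = 357.2 psf; P₁ = ½×357.2×8.4 = 1500.
Layer 2: σ_v at top = γ₁h₁ = 1017; σ_h top = K_a2×1017 = 401.8; σ_h base = K_a2×(1017+119.8×12.2) = 979.2.
P₂ = ½(401.8+979.2)×12.2 = 8424. Total P_a = 1500+8424 = 9925 lb/ft.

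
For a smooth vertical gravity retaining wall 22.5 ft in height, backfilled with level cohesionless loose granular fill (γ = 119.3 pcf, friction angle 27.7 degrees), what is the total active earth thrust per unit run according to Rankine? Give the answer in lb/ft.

11000 lb/ft

K_a = tan²(45° − φ/2) = 0.3653.
P_a = ½ K_a γ H² = 0.5 × 0.3653 × 119.3 × 22.5² = 11030 lb/ft.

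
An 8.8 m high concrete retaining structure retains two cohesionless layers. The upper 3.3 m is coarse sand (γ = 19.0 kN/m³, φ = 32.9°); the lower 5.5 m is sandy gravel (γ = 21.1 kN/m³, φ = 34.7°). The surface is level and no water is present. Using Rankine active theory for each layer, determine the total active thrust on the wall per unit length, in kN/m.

K_a1 = tan²(45°−32.9°/2) = 0.2960; K_a2 = tan²(45°−34.7°/2) = 0.2745.
Layer 1: σ at base = K_a1 γ₁ h₁ = 18.56 kPa; P₁ = ½×18.56×3.3 = 30.63.
Layer 2: σ_v at top = γ₁h₁ = 62.70; σ_h top = K_a2×62.70 = 17.21; σ_h base = K_a2×(62.70+21.1×5.5) = 49.06.
P₂ = ½(17.21+49.06)×5.5 = 182.2. Total P_a = 30.63+182.2 = 212.9 kN/m.

213 kN/m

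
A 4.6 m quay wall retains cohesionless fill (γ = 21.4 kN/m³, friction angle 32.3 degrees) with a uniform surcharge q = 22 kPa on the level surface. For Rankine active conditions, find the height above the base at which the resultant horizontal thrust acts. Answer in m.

K_a = 0.3035.
Triangular part P₁ = ½K_aγH² = 68.71 at H/3 = 1.533 m; rectangular part P₂ = K_a q H = 30.71 at H/2 = 2.300 m.
ȳ = (P₁·1.533 + P₂·2.300)/(P₁+P₂) = 1.770 m.

1.77 m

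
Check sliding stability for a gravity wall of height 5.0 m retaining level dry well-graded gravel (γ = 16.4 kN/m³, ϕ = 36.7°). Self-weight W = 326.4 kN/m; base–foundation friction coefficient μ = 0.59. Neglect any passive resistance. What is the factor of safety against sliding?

K_a = tan²(45° − 36.7°/2) = 0.2519.
P_a = ½K_aγH² = 0.5×0.2519×16.4×5.0² = 51.63 kN/m, acting at H/3 = 1.667 m above the base.
FS_sliding = μW / P_a = 0.59×326.4 / 51.63 = 3.730.

3.73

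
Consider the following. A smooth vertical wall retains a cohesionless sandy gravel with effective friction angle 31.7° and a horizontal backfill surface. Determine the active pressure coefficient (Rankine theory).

K_a = tan²(45° − φ/2) = tan²(29.15°) = 0.3111.

0.311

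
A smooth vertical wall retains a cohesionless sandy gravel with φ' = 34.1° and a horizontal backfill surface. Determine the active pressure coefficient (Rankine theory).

K_a = (1 − sin φ)/(1 + sin φ) = (1 − sin 34.1°)/(1 + sin 34.1°) = 0.2815.

0.282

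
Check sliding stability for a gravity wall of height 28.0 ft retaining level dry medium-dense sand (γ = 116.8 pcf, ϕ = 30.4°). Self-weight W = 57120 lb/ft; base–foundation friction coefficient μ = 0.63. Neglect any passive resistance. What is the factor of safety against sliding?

2.40

K_a = tan²(45° − 30.4°/2) = 0.3280.
P_a = ½K_aγH² = 0.5×0.3280×116.8×28.0² = 15020 lb/ft, acting at H/3 = 9.333 ft above the base.
FS_sliding = μW / P_a = 0.63×57120 / 15020 = 2.396.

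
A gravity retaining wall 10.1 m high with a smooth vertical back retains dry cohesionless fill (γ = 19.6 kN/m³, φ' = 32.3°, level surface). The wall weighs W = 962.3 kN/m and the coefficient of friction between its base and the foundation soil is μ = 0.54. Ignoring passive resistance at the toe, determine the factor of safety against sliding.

K_a = tan²(45° − 32.3°/2) = 0.3035.
P_a = ½K_aγH² = 0.5×0.3035×19.6×10.1² = 303.4 kN/m, acting at H/3 = 3.367 m above the base.
FS_sliding = μW / P_a = 0.54×962.3 / 303.4 = 1.713.

1.71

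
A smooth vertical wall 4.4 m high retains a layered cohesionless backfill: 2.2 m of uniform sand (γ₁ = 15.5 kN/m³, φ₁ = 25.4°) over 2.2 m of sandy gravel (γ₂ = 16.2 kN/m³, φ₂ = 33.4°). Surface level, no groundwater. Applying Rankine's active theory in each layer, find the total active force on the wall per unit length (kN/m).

K_a1 = tan²(45°−25.4°/2) = 0.3996; K_a2 = tan²(45°−33.4°/2) = 0.2899.
Layer 1: σ at base = K_a1 γ₁ h₁ = 13.63 kPa; P₁ = ½×13.63×2.2 = 14.99.
Layer 2: σ_v at top = γ₁h₁ = 34.10; σ_h top = K_a2×34.10 = 9.886; σ_h base = K_a2×(34.10+16.2×2.2) = 20.22.
P₂ = ½(9.886+20.22)×2.2 = 33.12. Total P_a = 14.99+33.12 = 48.11 kN/m.

48.1 kN/m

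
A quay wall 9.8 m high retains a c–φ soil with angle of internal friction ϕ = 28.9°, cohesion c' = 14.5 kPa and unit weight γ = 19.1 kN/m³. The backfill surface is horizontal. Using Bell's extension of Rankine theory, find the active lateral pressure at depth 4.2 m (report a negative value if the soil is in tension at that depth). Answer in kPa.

10.8 kPa

K_a = (1 − sin φ)/(1 + sin φ) = 0.3484.
σ_a = K_a γ z − 2c√K_a = 0.3484×19.1×4.2 − 2×14.5×0.5902 = 10.83 kPa.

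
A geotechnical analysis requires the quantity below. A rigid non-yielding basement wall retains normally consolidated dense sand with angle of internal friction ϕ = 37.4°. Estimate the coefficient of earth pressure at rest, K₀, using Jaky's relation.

K₀ = 1 − sin φ' = 1 − sin 37.4° = 0.3926.

0.393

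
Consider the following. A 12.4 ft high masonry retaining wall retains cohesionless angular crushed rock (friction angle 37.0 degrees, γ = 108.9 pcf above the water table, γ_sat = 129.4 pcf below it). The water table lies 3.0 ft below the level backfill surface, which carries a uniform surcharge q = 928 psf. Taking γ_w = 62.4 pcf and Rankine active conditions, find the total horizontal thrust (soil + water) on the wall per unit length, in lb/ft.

K_a = tan²(45° − φ/2) = 0.2486.
γ' = 129.4 − 62.4 = 67.00 pcf. h₂ = H − d_w = 9.4 ft.
σ'_h: at surface K_a·q = 230.7; at WT K_a(q+γd_w) = 311.9; at base K_a(q+γd_w+γ'h₂) = 468.5 psf.
P₁ = ½(230.7+311.9)×3.0 = 813.9; P₂ = ½(311.9+468.5)×9.4 = 3668; P_w = ½γ_w h₂² = 2757.
Total = 813.9+3668+2757 = 7238 lb/ft.

7240 lb/ft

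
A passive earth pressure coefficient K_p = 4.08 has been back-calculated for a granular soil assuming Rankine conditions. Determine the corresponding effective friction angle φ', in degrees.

37.3°

K_p = (1+sin φ)/(1−sin φ) ⇒ sin φ = (K_p − 1)/(K_p + 1) = 0.6063.
φ = arcsin(0.6063) = 37.32°.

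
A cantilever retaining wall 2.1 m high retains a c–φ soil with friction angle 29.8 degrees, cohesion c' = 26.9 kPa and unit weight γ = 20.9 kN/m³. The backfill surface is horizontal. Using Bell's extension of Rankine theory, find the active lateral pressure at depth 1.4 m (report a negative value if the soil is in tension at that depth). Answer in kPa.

K_a = (1 − sin φ)/(1 + sin φ) = 0.3360.
σ_a = K_a γ z − 2c√K_a = 0.3360×20.9×1.4 − 2×26.9×0.5797 = -21.35 kPa.

-21.4 kPa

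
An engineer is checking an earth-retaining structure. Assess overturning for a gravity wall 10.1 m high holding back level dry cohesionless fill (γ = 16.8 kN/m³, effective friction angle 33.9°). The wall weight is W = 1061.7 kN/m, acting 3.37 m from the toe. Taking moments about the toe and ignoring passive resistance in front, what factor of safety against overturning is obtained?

K_a = tan²(45° − 33.9°/2) = 0.2839.
P_a = ½K_aγH² = 0.5×0.2839×16.8×10.1² = 243.3 kN/m, acting at H/3 = 3.367 m above the base.
Overturning moment M_o = P_a × H/3 = 243.3 × 3.367 = 819.0.
Resisting moment M_r = W × 3.37 = 1061.7 × 3.37 = 3578.
FS_overturning = M_r/M_o = 3578/819.0 = 4.369.

4.37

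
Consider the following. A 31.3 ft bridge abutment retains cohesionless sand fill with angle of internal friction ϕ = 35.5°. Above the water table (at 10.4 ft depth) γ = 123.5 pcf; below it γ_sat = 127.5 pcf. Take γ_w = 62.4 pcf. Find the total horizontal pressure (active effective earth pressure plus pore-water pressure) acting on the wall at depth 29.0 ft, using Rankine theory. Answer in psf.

1820 psf

K_a = (1 − sin φ)/(1 + sin φ) = 0.2653.
γ' = 127.5 − 62.4 = 65.10 pcf.
Effective vertical stress at 29.0 ft: σ'_v = 123.5×10.4 + 65.10×18.6 = 2495 psf.
σ'_h = K_a σ'_v = 0.2653 × 2495 = 661.9 psf; u = γ_w × 18.6 = 1161 psf.
Total σ_h = 661.9 + 1161 = 1823 psf.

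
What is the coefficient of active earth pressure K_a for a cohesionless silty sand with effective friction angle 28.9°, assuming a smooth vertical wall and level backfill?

0.348

K_a = tan²(45° − φ/2) = tan²(30.55°) = 0.3484.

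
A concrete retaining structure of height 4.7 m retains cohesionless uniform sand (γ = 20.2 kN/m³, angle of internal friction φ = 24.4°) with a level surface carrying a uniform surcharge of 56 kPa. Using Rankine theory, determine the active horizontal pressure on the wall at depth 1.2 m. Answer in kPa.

K_a = (1 − sin φ)/(1 + sin φ) = 0.4153.
σ_v = γz + q = 20.2 × 1.2 + 56 = 80.24 kPa.
σ_h = K_a σ_v = 0.4153 × 80.24 = 33.33 kPa.

33.3 kPa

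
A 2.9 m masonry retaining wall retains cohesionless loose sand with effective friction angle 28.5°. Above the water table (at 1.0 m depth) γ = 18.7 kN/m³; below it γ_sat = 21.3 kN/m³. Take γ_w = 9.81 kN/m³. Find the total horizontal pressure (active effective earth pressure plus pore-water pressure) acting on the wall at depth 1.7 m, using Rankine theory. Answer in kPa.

K_a = (1 − sin φ)/(1 + sin φ) = 0.3540.
γ' = 21.3 − 9.81 = 11.49 kN/m³.
Effective vertical stress at 1.7 m: σ'_v = 18.7×1.0 + 11.49×0.700 = 26.74 kPa.
σ'_h = K_a σ'_v = 0.3540 × 26.74 = 9.466 kPa; u = γ_w × 0.700 = 6.867 kPa.
Total σ_h = 9.466 + 6.867 = 16.33 kPa.

16.3 kPa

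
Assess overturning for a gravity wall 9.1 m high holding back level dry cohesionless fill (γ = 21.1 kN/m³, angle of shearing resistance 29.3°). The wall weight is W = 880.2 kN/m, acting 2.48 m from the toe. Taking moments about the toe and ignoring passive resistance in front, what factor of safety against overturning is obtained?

2.40

K_a = tan²(45° − 29.3°/2) = 0.3428.
P_a = ½K_aγH² = 0.5×0.3428×21.1×9.1² = 299.5 kN/m, acting at H/3 = 3.033 m above the base.
Overturning moment M_o = P_a × H/3 = 299.5 × 3.033 = 908.5.
Resisting moment M_r = W × 2.48 = 880.2 × 2.48 = 2183.
FS_overturning = M_r/M_o = 2183/908.5 = 2.403.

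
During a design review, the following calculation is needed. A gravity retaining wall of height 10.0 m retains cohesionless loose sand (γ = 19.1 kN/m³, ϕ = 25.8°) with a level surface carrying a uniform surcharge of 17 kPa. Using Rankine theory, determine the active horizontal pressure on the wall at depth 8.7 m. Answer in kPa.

K_a = (1 − sin φ)/(1 + sin φ) = 0.3935.
σ_v = γz + q = 19.1 × 8.7 + 17 = 183.2 kPa.
σ_h = K_a σ_v = 0.3935 × 183.2 = 72.08 kPa.

72.1 kPa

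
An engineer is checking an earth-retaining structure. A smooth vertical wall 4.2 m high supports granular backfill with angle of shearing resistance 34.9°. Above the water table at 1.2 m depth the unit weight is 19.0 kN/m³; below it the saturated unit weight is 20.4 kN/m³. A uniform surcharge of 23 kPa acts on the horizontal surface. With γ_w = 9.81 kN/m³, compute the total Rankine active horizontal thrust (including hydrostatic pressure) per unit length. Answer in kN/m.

106 kN/m

K_a = tan²(45° − φ/2) = 0.2721.
γ' = 20.4 − 9.81 = 10.59 kN/m³. h₂ = H − d_w = 3.0 m.
σ'_h: at surface K_a·q = 6.259; at WT K_a(q+γd_w) = 12.46; at base K_a(q+γd_w+γ'h₂) = 21.11 kPa.
P₁ = ½(6.259+12.46)×1.2 = 11.23; P₂ = ½(12.46+21.11)×3.0 = 50.36; P_w = ½γ_w h₂² = 44.14.
Total = 11.23+50.36+44.14 = 105.7 kN/m.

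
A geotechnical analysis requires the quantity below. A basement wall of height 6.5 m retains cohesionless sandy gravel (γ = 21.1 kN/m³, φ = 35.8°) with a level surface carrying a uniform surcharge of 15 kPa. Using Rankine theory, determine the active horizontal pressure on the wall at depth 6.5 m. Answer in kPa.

K_a = (1 − sin φ)/(1 + sin φ) = 0.2619.
σ_v = γz + q = 21.1 × 6.5 + 15 = 152.2 kPa.
σ_h = K_a σ_v = 0.2619 × 152.2 = 39.84 kPa.

39.8 kPa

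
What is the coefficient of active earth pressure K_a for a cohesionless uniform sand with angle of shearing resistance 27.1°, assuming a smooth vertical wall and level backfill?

K_a = (1 − sin φ)/(1 + sin φ) = (1 − sin 27.1°)/(1 + sin 27.1°) = 0.3741.

0.374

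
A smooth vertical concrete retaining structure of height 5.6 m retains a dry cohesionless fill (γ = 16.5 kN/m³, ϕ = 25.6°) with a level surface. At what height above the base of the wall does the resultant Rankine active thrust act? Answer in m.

K_a = 0.3966.
The pressure distribution is triangular, so the resultant acts at H/3 above the base = 5.6/3 = 1.867 m.

1.87 m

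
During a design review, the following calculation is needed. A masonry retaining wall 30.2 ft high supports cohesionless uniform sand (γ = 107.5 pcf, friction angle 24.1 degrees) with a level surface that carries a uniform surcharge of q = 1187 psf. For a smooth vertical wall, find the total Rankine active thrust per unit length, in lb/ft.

K_a = tan²(45° − φ/2) = 0.4201.
Soil triangle: ½ K_a γ H² = 0.5×0.4201×107.5×30.2² = 20600 lb/ft.
Surcharge rectangle: K_a q H = 0.4201×1187×30.2 = 15060 lb/ft.
Total = 20600 + 15060 = 35660 lb/ft.

35700 lb/ft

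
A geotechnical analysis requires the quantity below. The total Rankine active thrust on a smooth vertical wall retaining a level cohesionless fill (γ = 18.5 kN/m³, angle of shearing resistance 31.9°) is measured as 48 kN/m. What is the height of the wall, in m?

K_a = 0.3085. P_a = ½ K_a γ H² ⇒ H = √(2P_a/(K_a γ)).
H = √(2×48/(0.3085×18.5)) = 4.101 m.

4.10 m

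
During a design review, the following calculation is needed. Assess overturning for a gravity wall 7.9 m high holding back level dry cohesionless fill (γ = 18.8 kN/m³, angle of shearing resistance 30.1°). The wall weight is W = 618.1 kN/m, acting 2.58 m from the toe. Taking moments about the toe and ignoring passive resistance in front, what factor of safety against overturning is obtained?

3.11

K_a = tan²(45° − 30.1°/2) = 0.3320.
P_a = ½K_aγH² = 0.5×0.3320×18.8×7.9² = 194.8 kN/m, acting at H/3 = 2.633 m above the base.
Overturning moment M_o = P_a × H/3 = 194.8 × 2.633 = 512.9.
Resisting moment M_r = W × 2.58 = 618.1 × 2.58 = 1595.
FS_overturning = M_r/M_o = 1595/512.9 = 3.109.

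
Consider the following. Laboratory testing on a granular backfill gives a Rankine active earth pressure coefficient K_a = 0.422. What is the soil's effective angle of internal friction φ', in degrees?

K_a = tan²(45° − φ/2) ⇒ 45° − φ/2 = arctan(√0.422) = 33.01°.
φ = 2(45° − 33.01°) = 23.98°.

24.0°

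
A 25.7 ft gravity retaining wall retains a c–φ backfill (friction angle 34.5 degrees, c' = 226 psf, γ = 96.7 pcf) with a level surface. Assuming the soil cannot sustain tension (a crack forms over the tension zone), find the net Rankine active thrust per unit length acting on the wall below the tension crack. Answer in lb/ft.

K_a = 0.2768; √K_a = 0.5261.
Tension-crack depth z_c = 2c/(γ√K_a) = 2×226/(96.7×0.5261) = 8.884 ft.
σ_a at base = K_a γ H − 2c√K_a = 0.2768×96.7×25.7 − 2×226×0.5261 = 450.1 psf.
P_a = ½ × 450.1 × (H − z_c) = 0.5×450.1×16.82 = 3784 lb/ft.

3780 lb/ft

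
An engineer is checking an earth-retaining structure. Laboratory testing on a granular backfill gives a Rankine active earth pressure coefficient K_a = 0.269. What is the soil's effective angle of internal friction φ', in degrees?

35.2°

K_a = tan²(45° − φ/2) ⇒ 45° − φ/2 = arctan(√0.269) = 27.41°.
φ = 2(45° − 27.41°) = 35.17°.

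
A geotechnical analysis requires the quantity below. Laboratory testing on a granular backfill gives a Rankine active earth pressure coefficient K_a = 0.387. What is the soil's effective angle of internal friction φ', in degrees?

26.2°

K_a = tan²(45° − φ/2) ⇒ 45° − φ/2 = arctan(√0.387) = 31.89°.
φ = 2(45° − 31.89°) = 26.23°.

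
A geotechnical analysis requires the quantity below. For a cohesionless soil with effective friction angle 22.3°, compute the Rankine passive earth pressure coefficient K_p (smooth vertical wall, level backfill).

2.22

K_p = (1 + sin φ)/(1 − sin φ) = tan²(45° + 22.3°/2) = 2.223.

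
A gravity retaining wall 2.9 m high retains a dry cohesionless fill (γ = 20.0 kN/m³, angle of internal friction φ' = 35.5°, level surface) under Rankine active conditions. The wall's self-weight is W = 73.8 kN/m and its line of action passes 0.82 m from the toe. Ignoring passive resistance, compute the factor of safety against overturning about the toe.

2.81

K_a = tan²(45° − 35.5°/2) = 0.2653.
P_a = ½K_aγH² = 0.5×0.2653×20.0×2.9² = 22.31 kN/m, acting at H/3 = 0.9667 m above the base.
Overturning moment M_o = P_a × H/3 = 22.31 × 0.9667 = 21.56.
Resisting moment M_r = W × 0.82 = 73.8 × 0.82 = 60.52.
FS_overturning = M_r/M_o = 60.52/21.56 = 2.806.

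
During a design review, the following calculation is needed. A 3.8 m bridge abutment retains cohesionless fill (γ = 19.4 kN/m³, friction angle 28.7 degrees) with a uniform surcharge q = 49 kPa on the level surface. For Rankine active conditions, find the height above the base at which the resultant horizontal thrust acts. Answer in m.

1.63 m

K_a = 0.3511.
Triangular part P₁ = ½K_aγH² = 49.18 at H/3 = 1.267 m; rectangular part P₂ = K_a q H = 65.38 at H/2 = 1.900 m.
ȳ = (P₁·1.267 + P₂·1.900)/(P₁+P₂) = 1.628 m.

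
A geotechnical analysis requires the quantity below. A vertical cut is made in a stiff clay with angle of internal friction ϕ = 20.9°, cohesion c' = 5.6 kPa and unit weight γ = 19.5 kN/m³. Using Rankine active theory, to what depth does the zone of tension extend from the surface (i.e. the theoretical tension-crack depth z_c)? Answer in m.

K_a = tan²(45° − 20.9°/2) = 0.4741; √K_a = 0.6886.
The active pressure is zero where K_a γ z = 2c√K_a, so z_c = 2c/(γ√K_a) = 2×5.6/(19.5×0.6886) = 0.8341 m.

0.834 m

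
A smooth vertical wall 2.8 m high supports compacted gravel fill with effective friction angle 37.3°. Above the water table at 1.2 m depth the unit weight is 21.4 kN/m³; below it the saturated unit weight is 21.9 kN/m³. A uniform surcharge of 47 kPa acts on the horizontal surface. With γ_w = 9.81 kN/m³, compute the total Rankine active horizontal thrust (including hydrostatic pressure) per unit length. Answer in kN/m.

K_a = tan²(45° − φ/2) = 0.2453.
γ' = 21.9 − 9.81 = 12.09 kN/m³. h₂ = H − d_w = 1.6 m.
σ'_h: at surface K_a·q = 11.53; at WT K_a(q+γd_w) = 17.83; at base K_a(q+γd_w+γ'h₂) = 22.58 kPa.
P₁ = ½(11.53+17.83)×1.2 = 17.62; P₂ = ½(17.83+22.58)×1.6 = 32.33; P_w = ½γ_w h₂² = 12.56.
Total = 17.62+32.33+12.56 = 62.50 kN/m.

62.5 kN/m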